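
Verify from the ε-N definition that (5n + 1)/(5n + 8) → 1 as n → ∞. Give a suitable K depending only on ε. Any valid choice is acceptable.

Let ε > 0 be given. For n ≥ 1, |(5n + 1)/(5n + 8) − 1| = |-35|/(5(5n + 8)) = 35/(5(5n + 8)).
Since 5n + 8 ≥ 5n for n ≥ 1, this is ≤ 35/(5·5n) = (7/5)/n.
So |(5n + 1)/(5n + 8) − 1| < ε whenever n > (7/5)/ε.
Take K = (7/5)/ε. If n > K then |(5n + 1)/(5n + 8) − 1| ≤ (7/5)/n < ε.

K = (7/5)/ε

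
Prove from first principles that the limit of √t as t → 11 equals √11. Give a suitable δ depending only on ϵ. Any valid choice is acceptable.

Let ϵ > 0. We want δ > 0 such that 0 < |t − 11| < δ implies |√t − √11| < ϵ.
Multiplying by the conjugate, |√t − √11| = |t − 11|/(√t + √11).
Restrict δ ≤ 11 so that |t − 11| < 11 forces t > 0, and then √t + √11 > √11.
Hence |√t − √11| < |t − 11|/√11, which is < ϵ once |t − 11| < √11·ϵ.
Take δ = min(11, √11·ϵ). If 0 < |t − 11| < δ then t > 0 and |√t − √11| < |t − 11|/√11 < ϵ.

δ = min(11, √11·ϵ)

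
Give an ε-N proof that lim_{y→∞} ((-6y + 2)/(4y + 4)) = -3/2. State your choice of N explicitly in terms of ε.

Fix ε > 0. We seek N > 0 such that y > N implies |(-6y + 2)/(4y + 4) + 3/2| < ε.
(-6y + 2)/(4y + 4) + 3/2 = (4(-6y + 2) − (-6)(4y + 4)) / (4(4y + 4)) = 32/(4(4y + 4)).
For y > 0 we have 4y + 4 > 4y, so |(-6y + 2)/(4y + 4) + 3/2| = 32/(4(4y + 4)) < 32/(4·4y) = 2/y.
Thus |(-6y + 2)/(4y + 4) + 3/2| < ε whenever y > 2/ε.
Take N = 2/ε. If y > N then |(-6y + 2)/(4y + 4) + 3/2| < 2/y < ε.

N = 2/ε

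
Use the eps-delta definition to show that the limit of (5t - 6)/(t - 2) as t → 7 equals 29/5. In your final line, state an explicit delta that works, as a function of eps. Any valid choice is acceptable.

Suppose eps > 0. We want delta > 0 with 0 < |t − 7| < delta ⇒ |(5t - 6)/(t - 2) − (29/5)| < eps.
Combining over a common denominator, (5t - 6)/(t - 2) − (29/5) = [(5t - 6)·5 − 29·(t - 2)] / [5·(t - 2)] = -4(t − 7) / (5(t - 2)).
So |(5t - 6)/(t - 2) − (29/5)| = 4|t − 7| / (5·|t − 2|).
Require delta ≤ 5/2, so |t − 2| ≥ |5| − |t − 7| > 5 − 5/2 = 5/2.
Hence |(5t - 6)/(t - 2) − (29/5)| < 4|t − 7|/(5·(5/2)) = (8/25)|t − 7|, which is < eps once |t − 7| < (25/8)eps.
Take delta = min(5/2, (25/8)eps). Then 0 < |t − 7| < delta forces both bounds, so |(5t - 6)/(t - 2) − (29/5)| < eps.

delta = min(5/2, (25/8)eps)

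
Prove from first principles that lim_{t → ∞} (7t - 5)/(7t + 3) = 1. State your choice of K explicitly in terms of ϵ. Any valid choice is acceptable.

Suppose ϵ > 0. We seek K > 0 such that t > K implies |(7t - 5)/(7t + 3) − 1| < ϵ.
(7t - 5)/(7t + 3) − 1 = (7(7t - 5) − 7(7t + 3)) / (7(7t + 3)) = -56/(7(7t + 3)).
For t > 0 we have 7t + 3 > 7t, so |(7t - 5)/(7t + 3) − 1| = 56/(7(7t + 3)) < 56/(7·7t) = (8/7)/t.
Thus |(7t - 5)/(7t + 3) − 1| < ϵ whenever t > (8/7)/ϵ.
Take K = (8/7)/ϵ. If t > K then |(7t - 5)/(7t + 3) − 1| < (8/7)/t < ϵ.

K = (8/7)/ϵ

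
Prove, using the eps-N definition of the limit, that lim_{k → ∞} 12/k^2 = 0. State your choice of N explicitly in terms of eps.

Let eps > 0. For k ≥ 1, |12/k^2 − 0| = 12/k^2.
12/k^2 < eps ⇔ k^2 > 12/eps ⇔ k > (12/eps)^{1/2}.
Take N = (12/eps)^{1/2}. Then k > N implies 12/k^2 < eps.

N = (12/eps)^{1/2}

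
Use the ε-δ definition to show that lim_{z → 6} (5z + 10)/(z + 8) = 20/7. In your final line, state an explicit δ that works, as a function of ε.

Fix ε > 0. We want δ > 0 with 0 < |z − 6| < δ ⇒ |(5z + 10)/(z + 8) − (20/7)| < ε.
Combining over a common denominator, (5z + 10)/(z + 8) − (20/7) = [(5z + 10)·14 − 40·(z + 8)] / [14·(z + 8)] = 30(z − 6) / (14(z + 8)).
So |(5z + 10)/(z + 8) − (20/7)| = 30|z − 6| / (14·|z + 8|).
Restrict δ ≤ 7. Then |z − 6| < 7 gives |z + 8| = |(z − 6) + 14| ≥ 14 − 7 = 7.
Hence |(5z + 10)/(z + 8) − (20/7)| < 30|z − 6|/(14·7) = (15/49)|z − 6|, which is < ε once |z − 6| < (49/15)ε.
Take δ = min(7, (49/15)ε). Then 0 < |z − 6| < δ forces both bounds, so |(5z + 10)/(z + 8) − (20/7)| < ε.

δ = min(7, (49/15)ε)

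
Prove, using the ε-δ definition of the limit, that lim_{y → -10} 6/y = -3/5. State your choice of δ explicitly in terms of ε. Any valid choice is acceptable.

Let ε > 0 be given. We seek δ > 0 such that 0 < |y + 10| < δ implies |6/y + 3/5| < ε.
|6/y + 3/5| = 6·|-10 − y|/(10·|y|) = 6|y + 10|/(10|y|).
Require δ ≤ 5 so that |y| > 10 − 5 = 5, hence 10|y| > 50.
Then |6/y + 3/5| < 6|y + 10|/50, which is < ε when |y + 10| < (25/3)ε.
Take δ = min(5, (25/3)ε). Then 0 < |y + 10| < δ gives both |y + 10| < 5 and |y + 10| < (25/3)ε, so |6/y + 3/5| < ε.

δ = min(5, (25/3)ε)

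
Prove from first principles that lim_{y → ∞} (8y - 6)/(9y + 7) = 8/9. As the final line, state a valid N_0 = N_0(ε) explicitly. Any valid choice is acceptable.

N_0 = (110/81)/ε

Let ε > 0. We seek N_0 > 0 such that y > N_0 implies |(8y - 6)/(9y + 7) − (8/9)| < ε.
(8y - 6)/(9y + 7) − (8/9) = (9(8y - 6) − 8(9y + 7)) / (9(9y + 7)) = -110/(9(9y + 7)).
For y > 0 we have 9y + 7 > 9y, so |(8y - 6)/(9y + 7) − (8/9)| = 110/(9(9y + 7)) < 110/(9·9y) = (110/81)/y.
Thus |(8y - 6)/(9y + 7) − (8/9)| < ε whenever y > (110/81)/ε.
Take N_0 = (110/81)/ε. If y > N_0 then |(8y - 6)/(9y + 7) − (8/9)| < (110/81)/y < ε.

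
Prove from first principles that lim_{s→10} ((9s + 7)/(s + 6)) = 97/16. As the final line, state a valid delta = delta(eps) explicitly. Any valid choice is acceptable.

delta = min(8, (128/47)eps)

Suppose eps > 0. We want delta > 0 with 0 < |s − 10| < delta ⇒ |(9s + 7)/(s + 6) − (97/16)| < eps.
Combining over a common denominator, (9s + 7)/(s + 6) − (97/16) = [(9s + 7)·16 − 97·(s + 6)] / [16·(s + 6)] = 47(s − 10) / (16(s + 6)).
So |(9s + 7)/(s + 6) − (97/16)| = 47|s − 10| / (16·|s + 6|).
Require delta ≤ 8, so |s + 6| ≥ |16| − |s − 10| > 16 − 8 = 8.
Hence |(9s + 7)/(s + 6) − (97/16)| < 47|s − 10|/(16·8) = (47/128)|s − 10|, which is < eps once |s − 10| < (128/47)eps.
Take delta = min(8, (128/47)eps). Then 0 < |s − 10| < delta forces both bounds, so |(9s + 7)/(s + 6) − (97/16)| < eps.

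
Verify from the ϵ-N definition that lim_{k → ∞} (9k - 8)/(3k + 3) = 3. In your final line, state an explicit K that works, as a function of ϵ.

Suppose ϵ > 0. For k ≥ 1, |(9k - 8)/(3k + 3) − 3| = |-51|/(3(3k + 3)) = 51/(3(3k + 3)).
Since 3k + 3 ≥ 3k for k ≥ 1, this is ≤ 51/(3·3k) = (17/3)/k.
So |(9k - 8)/(3k + 3) − 3| < ϵ whenever k > (17/3)/ϵ.
Take K = (17/3)/ϵ. If k > K then |(9k - 8)/(3k + 3) − 3| ≤ (17/3)/k < ϵ.

K = (17/3)/ϵ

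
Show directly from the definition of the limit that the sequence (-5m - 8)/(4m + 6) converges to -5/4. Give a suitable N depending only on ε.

Let ε > 0 be given. For m ≥ 1, |(-5m - 8)/(4m + 6) + 5/4| = |-2|/(4(4m + 6)) = 2/(4(4m + 6)).
Since 4m + 6 ≥ 4m for m ≥ 1, this is ≤ 2/(4·4m) = (1/8)/m.
So |(-5m - 8)/(4m + 6) + 5/4| < ε whenever m > (1/8)/ε.
Take N = (1/8)/ε. If m > N then |(-5m - 8)/(4m + 6) + 5/4| ≤ (1/8)/m < ε.

N = (1/8)/ε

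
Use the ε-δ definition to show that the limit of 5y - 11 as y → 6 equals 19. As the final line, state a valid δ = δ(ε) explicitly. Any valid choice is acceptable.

Fix ε > 0. We need δ > 0 so that 0 < |y − 6| < δ implies |(5y - 11) − 19| < ε.
Since (5y - 11) − 19 = 5(y − 6), we have |(5y - 11) − 19| = 5|y − 6|.
So 5|y − 6| < ε exactly when |y − 6| < ε/5.
Take δ = ε/5. If 0 < |y − 6| < δ then |(5y - 11) − 19| = 5|y − 6| < 5·(ε/5) = ε.

δ = ε/5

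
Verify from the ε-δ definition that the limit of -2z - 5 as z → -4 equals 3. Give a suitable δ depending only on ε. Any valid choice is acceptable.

Fix ε > 0. We need δ > 0 so that 0 < |z + 4| < δ implies |(-2z - 5) − 3| < ε.
|(-2z - 5) − 3| = |-2z - 8| = 2|z + 4|.
So 2|z + 4| < ε exactly when |z + 4| < ε/2.
Choosing δ = ε/2 gives |(-2z - 5) − 3| = 2|z + 4| < ε whenever |z + 4| < δ.

δ = ε/2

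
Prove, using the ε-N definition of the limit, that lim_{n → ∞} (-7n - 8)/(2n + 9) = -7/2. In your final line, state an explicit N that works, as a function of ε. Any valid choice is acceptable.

N = (47/4)/ε

Let ε > 0. For n ≥ 1, |(-7n - 8)/(2n + 9) + 7/2| = |47|/(2(2n + 9)) = 47/(2(2n + 9)).
Since 2n + 9 ≥ 2n for n ≥ 1, this is ≤ 47/(2·2n) = (47/4)/n.
So |(-7n - 8)/(2n + 9) + 7/2| < ε whenever n > (47/4)/ε.
Take N = (47/4)/ε. If n > N then |(-7n - 8)/(2n + 9) + 7/2| ≤ (47/4)/n < ε.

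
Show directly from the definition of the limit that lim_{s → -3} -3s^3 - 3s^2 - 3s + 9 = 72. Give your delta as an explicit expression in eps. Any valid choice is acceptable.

delta = min(2, eps/126)

Let eps > 0. We want delta > 0 such that 0 < |s + 3| < delta implies |(-3s^3 - 3s^2 - 3s + 9) − 72| < eps.
(-3s^3 - 3s^2 - 3s + 9) − 72 = -3s^3 - 3s^2 - 3s - 63 = (s + 3)(-3s^2 + 6s - 21).
So |(-3s^3 - 3s^2 - 3s + 9) − 72| = |s + 3|·|-3s^2 + 6s - 21|.
Require delta ≤ 2. Then |s + 3| < 2 gives |s| < 5, and by the triangle inequality |-3s^2 + 6s - 21| ≤ 3·5^2 + 6·5 + 21 = 126.
Hence |(-3s^3 - 3s^2 - 3s + 9) − 72| ≤ 126|s + 3| < eps provided |s + 3| < eps/126.
Take delta = min(2, eps/126). Then 0 < |s + 3| < delta gives both |s + 3| < 2 and |s + 3| < eps/126, so |(-3s^3 - 3s^2 - 3s + 9) − 72| < eps.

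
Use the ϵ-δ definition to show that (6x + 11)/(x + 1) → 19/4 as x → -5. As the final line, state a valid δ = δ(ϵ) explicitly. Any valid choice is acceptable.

Let ϵ > 0. We want δ > 0 with 0 < |x + 5| < δ ⇒ |(6x + 11)/(x + 1) − (19/4)| < ϵ.
Combining over a common denominator, (6x + 11)/(x + 1) − (19/4) = [(6x + 11)·(-4) − (-19)·(x + 1)] / [(-4)·(x + 1)] = -5(x + 5) / ((-4)(x + 1)).
So |(6x + 11)/(x + 1) − (19/4)| = 5|x + 5| / (4·|x + 1|).
Require δ ≤ 2, so |x + 1| ≥ |-4| − |x + 5| > 4 − 2 = 2.
Hence |(6x + 11)/(x + 1) − (19/4)| < 5|x + 5|/(4·2) = (5/8)|x + 5|, which is < ϵ once |x + 5| < (8/5)ϵ.
Take δ = min(2, (8/5)ϵ). Then 0 < |x + 5| < δ forces both bounds, so |(6x + 11)/(x + 1) − (19/4)| < ϵ.

δ = min(2, (8/5)ϵ)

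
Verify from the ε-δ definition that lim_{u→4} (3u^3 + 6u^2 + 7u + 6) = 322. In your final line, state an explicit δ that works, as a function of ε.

δ = min(2, ε/295)

Fix ε > 0. We want δ > 0 such that 0 < |u − 4| < δ implies |(3u^3 + 6u^2 + 7u + 6) − 322| < ε.
(3u^3 + 6u^2 + 7u + 6) − 322 = 3u^3 + 6u^2 + 7u - 316 = (u − 4)(3u^2 + 18u + 79).
So |(3u^3 + 6u^2 + 7u + 6) − 322| = |u − 4|·|3u^2 + 18u + 79|.
Require δ ≤ 2. Then |u − 4| < 2 gives |u| < 6, and by the triangle inequality |3u^2 + 18u + 79| ≤ 3·6^2 + 18·6 + 79 = 295.
Hence |(3u^3 + 6u^2 + 7u + 6) − 322| ≤ 295|u − 4| < ε provided |u − 4| < ε/295.
Take δ = min(2, ε/295). Then 0 < |u − 4| < δ gives both |u − 4| < 2 and |u − 4| < ε/295, so |(3u^3 + 6u^2 + 7u + 6) − 322| < ε.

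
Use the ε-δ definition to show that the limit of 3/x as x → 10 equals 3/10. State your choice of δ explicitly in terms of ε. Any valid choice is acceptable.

δ = min(5, (50/3)ε)

Suppose ε > 0. We seek δ > 0 such that 0 < |x − 10| < δ implies |3/x − (3/10)| < ε.
|3/x − (3/10)| = 3·|10 − x|/(10·|x|) = 3|x − 10|/(10|x|).
Require δ ≤ 5 so that |x| > 10 − 5 = 5, hence 10|x| > 50.
Then |3/x − (3/10)| < 3|x − 10|/50, which is < ε when |x − 10| < (50/3)ε.
Take δ = min(5, (50/3)ε). Then 0 < |x − 10| < δ gives both |x − 10| < 5 and |x − 10| < (50/3)ε, so |3/x − (3/10)| < ε.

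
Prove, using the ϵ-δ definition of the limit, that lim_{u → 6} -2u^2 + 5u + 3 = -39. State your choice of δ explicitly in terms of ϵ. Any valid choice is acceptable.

Let ϵ > 0. We want δ > 0 such that 0 < |u − 6| < δ implies |(-2u^2 + 5u + 3) + 39| < ϵ.
(-2u^2 + 5u + 3) + 39 = -2u^2 + 5u + 42 = (u − 6)(-2u - 7).
So |(-2u^2 + 5u + 3) + 39| = |u − 6|·|-2u - 7|.
Assume first that |u − 6| < 1, so |u| < 7. Then |-2u - 7| ≤ 2·7 + 7 = 21.
Hence |(-2u^2 + 5u + 3) + 39| ≤ 21|u − 6| < ϵ provided |u − 6| < ϵ/21.
Take δ = min(1, ϵ/21). Then 0 < |u − 6| < δ gives both |u − 6| < 1 and |u − 6| < ϵ/21, so |(-2u^2 + 5u + 3) + 39| < ϵ.

δ = min(1, ϵ/21)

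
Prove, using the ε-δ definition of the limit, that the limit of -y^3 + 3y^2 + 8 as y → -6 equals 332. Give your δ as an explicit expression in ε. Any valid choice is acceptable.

δ = min(1, ε/166)

Let ε > 0 be given. We want δ > 0 such that 0 < |y + 6| < δ implies |(-y^3 + 3y^2 + 8) − 332| < ε.
(-y^3 + 3y^2 + 8) − 332 = -y^3 + 3y^2 - 324 = (y + 6)(-y^2 + 9y - 54).
So |(-y^3 + 3y^2 + 8) − 332| = |y + 6|·|-y^2 + 9y - 54|.
Require δ ≤ 1. Then |y + 6| < 1 gives |y| < 7, and by the triangle inequality |-y^2 + 9y - 54| ≤ 7^2 + 9·7 + 54 = 166.
Hence |(-y^3 + 3y^2 + 8) − 332| ≤ 166|y + 6| < ε provided |y + 6| < ε/166.
Choosing δ = min(1, ε/166) ensures both conditions, hence |(-y^3 + 3y^2 + 8) − 332| < ε.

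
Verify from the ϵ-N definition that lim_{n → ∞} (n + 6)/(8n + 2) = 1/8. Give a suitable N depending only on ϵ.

Let ϵ > 0. For n ≥ 1, |(n + 6)/(8n + 2) − (1/8)| = |46|/(8(8n + 2)) = 46/(8(8n + 2)).
Since 8n + 2 ≥ 8n for n ≥ 1, this is ≤ 46/(8·8n) = (23/32)/n.
So |(n + 6)/(8n + 2) − (1/8)| < ϵ whenever n > (23/32)/ϵ.
Take N = (23/32)/ϵ. If n > N then |(n + 6)/(8n + 2) − (1/8)| ≤ (23/32)/n < ϵ.

N = (23/32)/ϵ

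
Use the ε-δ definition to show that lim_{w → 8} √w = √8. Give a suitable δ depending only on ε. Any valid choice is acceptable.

δ = min(8, √8·ε)

Suppose ε > 0. We want δ > 0 such that 0 < |w − 8| < δ implies |√w − √8| < ε.
Rationalise: √w − √8 = (w − 8)/(√w + √8), so |√w − √8| = |w − 8|/(√w + √8).
Restrict δ ≤ 8 so that |w − 8| < 8 forces w > 0, and then √w + √8 > √8.
Hence |√w − √8| < |w − 8|/√8, which is < ε once |w − 8| < √8·ε.
Take δ = min(8, √8·ε). If 0 < |w − 8| < δ then w > 0 and |√w − √8| < |w − 8|/√8 < ε.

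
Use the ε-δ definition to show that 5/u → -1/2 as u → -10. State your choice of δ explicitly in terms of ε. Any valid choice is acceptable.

Fix ε > 0. We seek δ > 0 such that 0 < |u + 10| < δ implies |5/u + 1/2| < ε.
|5/u + 1/2| = 5·|-10 − u|/(10·|u|) = 5|u + 10|/(10|u|).
Restrict δ ≤ 5. Then |u + 10| < 5 gives |u| > 5, so 10|u| > 50.
Then |5/u + 1/2| < 5|u + 10|/50, which is < ε when |u + 10| < 10ε.
Take δ = min(5, 10ε). Then 0 < |u + 10| < δ gives both |u + 10| < 5 and |u + 10| < 10ε, so |5/u + 1/2| < ε.

δ = min(5, 10ε)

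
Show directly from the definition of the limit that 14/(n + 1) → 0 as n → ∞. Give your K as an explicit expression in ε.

Let ε > 0 be given. For n ≥ 1, |14/(n + 1) − 0| = 14/(n + 1) ≤ 14/n.
We need 14/n < ε, i.e. n > 14/ε.
Take K = 14/ε. If n > K then |14/(n + 1)| ≤ 14/n < ε.

K = 14/ε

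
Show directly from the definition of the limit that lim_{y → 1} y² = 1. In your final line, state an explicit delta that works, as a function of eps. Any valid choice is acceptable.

delta = min(1, eps/3)

Fix eps > 0. We seek delta > 0 with 0 < |y − 1| < delta ⇒ |y² − 1| < eps.
Factor: y² − 1 = (y − 1)(y + 1), so |y² − 1| = |y − 1|·|y + 1|.
Impose delta ≤ 1 so that |y| < 2; then |y + 1| ≤ 3.
Hence |y² − 1| ≤ 3|y − 1|, which is < eps once |y − 1| < eps/3.
Take delta = min(1, eps/3). If 0 < |y − 1| < delta then both bounds hold and |y² − 1| ≤ 3|y − 1| < 3·(eps/3) = eps.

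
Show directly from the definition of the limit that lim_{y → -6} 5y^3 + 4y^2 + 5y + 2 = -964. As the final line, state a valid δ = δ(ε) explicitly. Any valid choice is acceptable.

δ = min(1, ε/588)

Let ε > 0. We want δ > 0 such that 0 < |y + 6| < δ implies |(5y^3 + 4y^2 + 5y + 2) + 964| < ε.
(5y^3 + 4y^2 + 5y + 2) + 964 = 5y^3 + 4y^2 + 5y + 966 = (y + 6)(5y^2 - 26y + 161).
So |(5y^3 + 4y^2 + 5y + 2) + 964| = |y + 6|·|5y^2 - 26y + 161|.
Assume first that |y + 6| < 1, so |y| < 7. Then |5y^2 - 26y + 161| ≤ 5·7^2 + 26·7 + 161 = 588.
Hence |(5y^3 + 4y^2 + 5y + 2) + 964| ≤ 588|y + 6| < ε provided |y + 6| < ε/588.
Choosing δ = min(1, ε/588) ensures both conditions, hence |(5y^3 + 4y^2 + 5y + 2) + 964| < ε.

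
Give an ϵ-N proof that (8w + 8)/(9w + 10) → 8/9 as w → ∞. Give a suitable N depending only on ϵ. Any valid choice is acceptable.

N = (8/81)/ϵ

Suppose ϵ > 0. We seek N > 0 such that w > N implies |(8w + 8)/(9w + 10) − (8/9)| < ϵ.
(8w + 8)/(9w + 10) − (8/9) = (9(8w + 8) − 8(9w + 10)) / (9(9w + 10)) = -8/(9(9w + 10)).
For w > 0 we have 9w + 10 > 9w, so |(8w + 8)/(9w + 10) − (8/9)| = 8/(9(9w + 10)) < 8/(9·9w) = (8/81)/w.
Thus |(8w + 8)/(9w + 10) − (8/9)| < ϵ whenever w > (8/81)/ϵ.
Take N = (8/81)/ϵ. If w > N then |(8w + 8)/(9w + 10) − (8/9)| < (8/81)/w < ϵ.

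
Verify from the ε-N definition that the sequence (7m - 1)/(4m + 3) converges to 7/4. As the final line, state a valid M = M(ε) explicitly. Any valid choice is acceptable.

M = (25/16)/ε

Let ε > 0. For m ≥ 1, |(7m - 1)/(4m + 3) − (7/4)| = |-25|/(4(4m + 3)) = 25/(4(4m + 3)).
Since 4m + 3 ≥ 4m for m ≥ 1, this is ≤ 25/(4·4m) = (25/16)/m.
So |(7m - 1)/(4m + 3) − (7/4)| < ε whenever m > (25/16)/ε.
Take M = (25/16)/ε. If m > M then |(7m - 1)/(4m + 3) − (7/4)| ≤ (25/16)/m < ε.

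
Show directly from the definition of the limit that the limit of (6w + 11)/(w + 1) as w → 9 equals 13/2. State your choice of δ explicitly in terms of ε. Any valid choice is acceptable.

δ = min(5, 10ε)

Fix ε > 0. We want δ > 0 with 0 < |w − 9| < δ ⇒ |(6w + 11)/(w + 1) − (13/2)| < ε.
Combining over a common denominator, (6w + 11)/(w + 1) − (13/2) = [(6w + 11)·10 − 65·(w + 1)] / [10·(w + 1)] = -5(w − 9) / (10(w + 1)).
So |(6w + 11)/(w + 1) − (13/2)| = 5|w − 9| / (10·|w + 1|).
Restrict δ ≤ 5. Then |w − 9| < 5 gives |w + 1| = |(w − 9) + 10| ≥ 10 − 5 = 5.
Hence |(6w + 11)/(w + 1) − (13/2)| < 5|w − 9|/(10·5) = (1/10)|w − 9|, which is < ε once |w − 9| < 10ε.
Take δ = min(5, 10ε). Then 0 < |w − 9| < δ forces both bounds, so |(6w + 11)/(w + 1) − (13/2)| < ε.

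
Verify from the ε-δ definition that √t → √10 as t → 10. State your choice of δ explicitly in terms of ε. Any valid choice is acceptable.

δ = min(10, √10·ε)

Let ε > 0. We want δ > 0 such that 0 < |t − 10| < δ implies |√t − √10| < ε.
Multiplying by the conjugate, |√t − √10| = |t − 10|/(√t + √10).
Restrict δ ≤ 10 so that |t − 10| < 10 forces t > 0, and then √t + √10 > √10.
Hence |√t − √10| < |t − 10|/√10, which is < ε once |t − 10| < √10·ε.
Take δ = min(10, √10·ε). If 0 < |t − 10| < δ then t > 0 and |√t − √10| < |t − 10|/√10 < ε.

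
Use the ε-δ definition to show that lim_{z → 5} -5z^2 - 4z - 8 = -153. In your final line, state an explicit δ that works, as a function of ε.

δ = min(1, ε/59)

Let ε > 0. We want δ > 0 such that 0 < |z − 5| < δ implies |(-5z^2 - 4z - 8) + 153| < ε.
(-5z^2 - 4z - 8) + 153 = -5z^2 - 4z + 145 = (z − 5)(-5z - 29).
So |(-5z^2 - 4z - 8) + 153| = |z − 5|·|-5z - 29|.
Require δ ≤ 1. Then |z − 5| < 1 gives |z| < 6, and by the triangle inequality |-5z - 29| ≤ 5·6 + 29 = 59.
Hence |(-5z^2 - 4z - 8) + 153| ≤ 59|z − 5| < ε provided |z − 5| < ε/59.
Choosing δ = min(1, ε/59) ensures both conditions, hence |(-5z^2 - 4z - 8) + 153| < ε.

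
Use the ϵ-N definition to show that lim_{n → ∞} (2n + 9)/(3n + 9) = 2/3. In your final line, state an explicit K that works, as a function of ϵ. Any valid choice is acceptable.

Fix ϵ > 0. For n ≥ 1, |(2n + 9)/(3n + 9) − (2/3)| = |9|/(3(3n + 9)) = 9/(3(3n + 9)).
Since 3n + 9 ≥ 3n for n ≥ 1, this is ≤ 9/(3·3n) = 1/n.
So |(2n + 9)/(3n + 9) − (2/3)| < ϵ whenever n > 1/ϵ.
Take K = 1/ϵ. If n > K then |(2n + 9)/(3n + 9) − (2/3)| ≤ 1/n < ϵ.

K = 1/ϵ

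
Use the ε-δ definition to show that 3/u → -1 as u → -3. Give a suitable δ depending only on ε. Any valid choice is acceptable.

Fix ε > 0. We seek δ > 0 such that 0 < |u + 3| < δ implies |3/u + 1| < ε.
|3/u + 1| = 3·|-3 − u|/(3·|u|) = 3|u + 3|/(3|u|).
Restrict δ ≤ 3/2. Then |u + 3| < 3/2 gives |u| > 3/2, so 3|u| > 9/2.
Then |3/u + 1| < 3|u + 3|/(9/2), which is < ε when |u + 3| < (3/2)ε.
Take δ = min(3/2, (3/2)ε). Then 0 < |u + 3| < δ gives both |u + 3| < 3/2 and |u + 3| < (3/2)ε, so |3/u + 1| < ε.

δ = min(3/2, (3/2)ε)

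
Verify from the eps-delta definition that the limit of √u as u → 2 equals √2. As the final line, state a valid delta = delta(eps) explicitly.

delta = min(2, √2·eps)

Suppose eps > 0. We want delta > 0 such that 0 < |u − 2| < delta implies |√u − √2| < eps.
Multiplying by the conjugate, |√u − √2| = |u − 2|/(√u + √2).
Restrict delta ≤ 2 so that |u − 2| < 2 forces u > 0, and then √u + √2 > √2.
Hence |√u − √2| < |u − 2|/√2, which is < eps once |u − 2| < √2·eps.
Take delta = min(2, √2·eps). If 0 < |u − 2| < delta then u > 0 and |√u − √2| < |u − 2|/√2 < eps.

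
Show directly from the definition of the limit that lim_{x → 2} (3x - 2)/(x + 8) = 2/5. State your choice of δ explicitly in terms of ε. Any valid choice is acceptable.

Let ε > 0 be given. We want δ > 0 with 0 < |x − 2| < δ ⇒ |(3x - 2)/(x + 8) − (2/5)| < ε.
Combining over a common denominator, (3x - 2)/(x + 8) − (2/5) = [(3x - 2)·10 − 4·(x + 8)] / [10·(x + 8)] = 26(x − 2) / (10(x + 8)).
So |(3x - 2)/(x + 8) − (2/5)| = 26|x − 2| / (10·|x + 8|).
Require δ ≤ 5, so |x + 8| ≥ |10| − |x − 2| > 10 − 5 = 5.
Hence |(3x - 2)/(x + 8) − (2/5)| < 26|x − 2|/(10·5) = (13/25)|x − 2|, which is < ε once |x − 2| < (25/13)ε.
Take δ = min(5, (25/13)ε). Then 0 < |x − 2| < δ forces both bounds, so |(3x - 2)/(x + 8) − (2/5)| < ε.

δ = min(5, (25/13)ε)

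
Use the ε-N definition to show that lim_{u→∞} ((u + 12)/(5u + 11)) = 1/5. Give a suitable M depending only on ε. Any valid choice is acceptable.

Fix ε > 0. We seek M > 0 such that u > M implies |(u + 12)/(5u + 11) − (1/5)| < ε.
(u + 12)/(5u + 11) − (1/5) = (5(u + 12) − (5u + 11)) / (5(5u + 11)) = 49/(5(5u + 11)).
For u > 0 we have 5u + 11 > 5u, so |(u + 12)/(5u + 11) − (1/5)| = 49/(5(5u + 11)) < 49/(5·5u) = (49/25)/u.
Thus |(u + 12)/(5u + 11) − (1/5)| < ε whenever u > (49/25)/ε.
Take M = (49/25)/ε. If u > M then |(u + 12)/(5u + 11) − (1/5)| < (49/25)/u < ε.

M = (49/25)/ε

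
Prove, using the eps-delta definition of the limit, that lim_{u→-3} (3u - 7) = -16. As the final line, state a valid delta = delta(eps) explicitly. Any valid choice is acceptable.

Suppose eps > 0. We need delta > 0 so that 0 < |u + 3| < delta implies |(3u - 7) + 16| < eps.
|(3u - 7) + 16| = |3u + 9| = 3|u + 3|.
So 3|u + 3| < eps exactly when |u + 3| < eps/3.
Choosing delta = eps/3 gives |(3u - 7) + 16| = 3|u + 3| < eps whenever |u + 3| < delta.

delta = eps/3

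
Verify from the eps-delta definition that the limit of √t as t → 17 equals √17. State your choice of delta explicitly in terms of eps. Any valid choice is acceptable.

delta = min(17, √17·eps)

Let eps > 0. We want delta > 0 such that 0 < |t − 17| < delta implies |√t − √17| < eps.
Multiplying by the conjugate, |√t − √17| = |t − 17|/(√t + √17).
Restrict delta ≤ 17 so that |t − 17| < 17 forces t > 0, and then √t + √17 > √17.
Hence |√t − √17| < |t − 17|/√17, which is < eps once |t − 17| < √17·eps.
Take delta = min(17, √17·eps). If 0 < |t − 17| < delta then t > 0 and |√t − √17| < |t − 17|/√17 < eps.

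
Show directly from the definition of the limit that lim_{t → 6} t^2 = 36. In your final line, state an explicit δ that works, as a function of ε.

Suppose ε > 0. We seek δ > 0 with 0 < |t − 6| < δ ⇒ |t^2 − 36| < ε.
Factor: t^2 − 36 = (t − 6)(t + 6), so |t^2 − 36| = |t − 6|·|t + 6|.
Impose δ ≤ 1 so that |t| < 7; then |t + 6| ≤ 13.
Hence |t^2 − 36| ≤ 13|t − 6|, which is < ε once |t − 6| < ε/13.
Take δ = min(1, ε/13). If 0 < |t − 6| < δ then both bounds hold and |t^2 − 36| ≤ 13|t − 6| < 13·(ε/13) = ε.

δ = min(1, ε/13)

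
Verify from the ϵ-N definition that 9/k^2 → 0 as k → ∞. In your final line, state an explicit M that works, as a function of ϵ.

Let ϵ > 0 be given. For k ≥ 1, |9/k^2 − 0| = 9/k^2.
9/k^2 < ϵ ⇔ k^2 > 9/ϵ ⇔ k > (9/ϵ)^{1/2}.
Take M = (9/ϵ)^{1/2}. Then k > M implies 9/k^2 < ϵ.

M = (9/ϵ)^{1/2}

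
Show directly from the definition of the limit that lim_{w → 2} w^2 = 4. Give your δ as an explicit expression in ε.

Suppose ε > 0. We seek δ > 0 with 0 < |w − 2| < δ ⇒ |w^2 − 4| < ε.
Factor: w^2 − 4 = (w − 2)(w + 2), so |w^2 − 4| = |w − 2|·|w + 2|.
Restrict δ ≤ 1. Then |w − 2| < 1 gives |w| < 3, so by the triangle inequality |w + 2| ≤ 3 + 2 = 5.
Hence |w^2 − 4| ≤ 5|w − 2|, which is < ε once |w − 2| < ε/5.
Take δ = min(1, ε/5). If 0 < |w − 2| < δ then both bounds hold and |w^2 − 4| ≤ 5|w − 2| < 5·(ε/5) = ε.

δ = min(1, ε/5)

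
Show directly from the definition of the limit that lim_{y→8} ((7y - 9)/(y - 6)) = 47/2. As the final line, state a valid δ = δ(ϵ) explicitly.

Suppose ϵ > 0. We want δ > 0 with 0 < |y − 8| < δ ⇒ |(7y - 9)/(y - 6) − (47/2)| < ϵ.
Combining over a common denominator, (7y - 9)/(y - 6) − (47/2) = [(7y - 9)·2 − 47·(y - 6)] / [2·(y - 6)] = -33(y − 8) / (2(y - 6)).
So |(7y - 9)/(y - 6) − (47/2)| = 33|y − 8| / (2·|y − 6|).
Restrict δ ≤ 1. Then |y − 8| < 1 gives |y − 6| = |(y − 8) + 2| ≥ 2 − 1 = 1.
Hence |(7y - 9)/(y - 6) − (47/2)| < 33|y − 8|/(2·1) = (33/2)|y − 8|, which is < ϵ once |y − 8| < (2/33)ϵ.
Take δ = min(1, (2/33)ϵ). Then 0 < |y − 8| < δ forces both bounds, so |(7y - 9)/(y - 6) − (47/2)| < ϵ.

δ = min(1, (2/33)ϵ)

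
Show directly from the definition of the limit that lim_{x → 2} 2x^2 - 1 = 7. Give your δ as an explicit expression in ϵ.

Let ϵ > 0. We want δ > 0 such that 0 < |x − 2| < δ implies |(2x^2 - 1) − 7| < ϵ.
(2x^2 - 1) − 7 = 2x^2 - 8 = (x − 2)(2x + 4).
So |(2x^2 - 1) − 7| = |x − 2|·|2x + 4|.
Require δ ≤ 1. Then |x − 2| < 1 gives |x| < 3, and by the triangle inequality |2x + 4| ≤ 2·3 + 4 = 10.
Hence |(2x^2 - 1) − 7| ≤ 10|x − 2| < ϵ provided |x − 2| < ϵ/10.
Take δ = min(1, ϵ/10). Then 0 < |x − 2| < δ gives both |x − 2| < 1 and |x − 2| < ϵ/10, so |(2x^2 - 1) − 7| < ϵ.

δ = min(1, ϵ/10)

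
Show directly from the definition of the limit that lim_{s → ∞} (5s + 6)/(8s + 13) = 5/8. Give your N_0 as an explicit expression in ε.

N_0 = (17/64)/ε

Fix ε > 0. We seek N_0 > 0 such that s > N_0 implies |(5s + 6)/(8s + 13) − (5/8)| < ε.
(5s + 6)/(8s + 13) − (5/8) = (8(5s + 6) − 5(8s + 13)) / (8(8s + 13)) = -17/(8(8s + 13)).
For s > 0 we have 8s + 13 > 8s, so |(5s + 6)/(8s + 13) − (5/8)| = 17/(8(8s + 13)) < 17/(8·8s) = (17/64)/s.
Thus |(5s + 6)/(8s + 13) − (5/8)| < ε whenever s > (17/64)/ε.
Take N_0 = (17/64)/ε. If s > N_0 then |(5s + 6)/(8s + 13) − (5/8)| < (17/64)/s < ε.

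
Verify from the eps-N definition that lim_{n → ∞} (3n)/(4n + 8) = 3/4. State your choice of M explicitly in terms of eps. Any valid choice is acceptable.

M = (3/2)/eps

Let eps > 0 be given. For n ≥ 1, |(3n)/(4n + 8) − (3/4)| = |-24|/(4(4n + 8)) = 24/(4(4n + 8)).
Since 4n + 8 ≥ 4n for n ≥ 1, this is ≤ 24/(4·4n) = (3/2)/n.
So |(3n)/(4n + 8) − (3/4)| < eps whenever n > (3/2)/eps.
Take M = (3/2)/eps. If n > M then |(3n)/(4n + 8) − (3/4)| ≤ (3/2)/n < eps.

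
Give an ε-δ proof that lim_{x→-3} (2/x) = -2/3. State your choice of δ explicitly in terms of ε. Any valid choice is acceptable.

δ = min(3/2, (9/4)ε)

Let ε > 0. We seek δ > 0 such that 0 < |x + 3| < δ implies |2/x + 2/3| < ε.
|2/x + 2/3| = 2·|-3 − x|/(3·|x|) = 2|x + 3|/(3|x|).
Require δ ≤ 3/2 so that |x| > 3 − 3/2 = 3/2, hence 3|x| > 9/2.
Then |2/x + 2/3| < 2|x + 3|/(9/2), which is < ε when |x + 3| < (9/4)ε.
Take δ = min(3/2, (9/4)ε). Then 0 < |x + 3| < δ gives both |x + 3| < 3/2 and |x + 3| < (9/4)ε, so |2/x + 2/3| < ε.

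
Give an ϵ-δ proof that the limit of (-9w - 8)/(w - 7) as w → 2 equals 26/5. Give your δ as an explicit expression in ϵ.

δ = min(5/2, (25/142)ϵ)

Let ϵ > 0. We want δ > 0 with 0 < |w − 2| < δ ⇒ |(-9w - 8)/(w - 7) − (26/5)| < ϵ.
Combining over a common denominator, (-9w - 8)/(w - 7) − (26/5) = [(-9w - 8)·(-5) − (-26)·(w - 7)] / [(-5)·(w - 7)] = 71(w − 2) / ((-5)(w - 7)).
So |(-9w - 8)/(w - 7) − (26/5)| = 71|w − 2| / (5·|w − 7|).
Restrict δ ≤ 5/2. Then |w − 2| < 5/2 gives |w − 7| = |(w − 2) + (-5)| ≥ 5 − 5/2 = 5/2.
Hence |(-9w - 8)/(w - 7) − (26/5)| < 71|w − 2|/(5·(5/2)) = (142/25)|w − 2|, which is < ϵ once |w − 2| < (25/142)ϵ.
Take δ = min(5/2, (25/142)ϵ). Then 0 < |w − 2| < δ forces both bounds, so |(-9w - 8)/(w - 7) − (26/5)| < ϵ.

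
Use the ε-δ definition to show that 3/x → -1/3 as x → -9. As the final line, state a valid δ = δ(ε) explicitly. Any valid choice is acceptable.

Let ε > 0 be given. We seek δ > 0 such that 0 < |x + 9| < δ implies |3/x + 1/3| < ε.
|3/x + 1/3| = 3·|-9 − x|/(9·|x|) = 3|x + 9|/(9|x|).
Require δ ≤ 9/2 so that |x| > 9 − 9/2 = 9/2, hence 9|x| > 81/2.
Then |3/x + 1/3| < 3|x + 9|/(81/2), which is < ε when |x + 9| < (27/2)ε.
Take δ = min(9/2, (27/2)ε). Then 0 < |x + 9| < δ gives both |x + 9| < 9/2 and |x + 9| < (27/2)ε, so |3/x + 1/3| < ε.

δ = min(9/2, (27/2)ε)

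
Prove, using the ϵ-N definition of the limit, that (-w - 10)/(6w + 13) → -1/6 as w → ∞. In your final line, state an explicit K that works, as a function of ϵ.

Let ϵ > 0 be given. We seek K > 0 such that w > K implies |(-w - 10)/(6w + 13) + 1/6| < ϵ.
(-w - 10)/(6w + 13) + 1/6 = (6(-w - 10) − (-1)(6w + 13)) / (6(6w + 13)) = -47/(6(6w + 13)).
For w > 0 we have 6w + 13 > 6w, so |(-w - 10)/(6w + 13) + 1/6| = 47/(6(6w + 13)) < 47/(6·6w) = (47/36)/w.
Thus |(-w - 10)/(6w + 13) + 1/6| < ϵ whenever w > (47/36)/ϵ.
Take K = (47/36)/ϵ. If w > K then |(-w - 10)/(6w + 13) + 1/6| < (47/36)/w < ϵ.

K = (47/36)/ϵ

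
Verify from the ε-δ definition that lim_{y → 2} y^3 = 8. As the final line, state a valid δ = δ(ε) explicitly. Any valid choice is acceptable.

δ = min(1, ε/19)

Let ε > 0 be given. We seek δ > 0 with 0 < |y − 2| < δ ⇒ |y^3 − 8| < ε.
Factor: y^3 − 8 = (y − 2)(y^2 + 2y + 4), so |y^3 − 8| = |y − 2|·|y^2 + 2y + 4|.
Impose δ ≤ 1 so that |y| < 3; then |y^2 + 2y + 4| ≤ 19.
Hence |y^3 − 8| ≤ 19|y − 2|, which is < ε once |y − 2| < ε/19.
Take δ = min(1, ε/19). If 0 < |y − 2| < δ then both bounds hold and |y^3 − 8| ≤ 19|y − 2| < 19·(ε/19) = ε.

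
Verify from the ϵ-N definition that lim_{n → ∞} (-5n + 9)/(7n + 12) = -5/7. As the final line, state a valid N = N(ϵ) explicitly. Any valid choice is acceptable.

N = (123/49)/ϵ

Suppose ϵ > 0. For n ≥ 1, |(-5n + 9)/(7n + 12) + 5/7| = |123|/(7(7n + 12)) = 123/(7(7n + 12)).
Since 7n + 12 ≥ 7n for n ≥ 1, this is ≤ 123/(7·7n) = (123/49)/n.
So |(-5n + 9)/(7n + 12) + 5/7| < ϵ whenever n > (123/49)/ϵ.
Take N = (123/49)/ϵ. If n > N then |(-5n + 9)/(7n + 12) + 5/7| ≤ (123/49)/n < ϵ.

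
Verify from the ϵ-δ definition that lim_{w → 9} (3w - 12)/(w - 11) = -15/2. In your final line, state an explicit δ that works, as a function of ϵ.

Fix ϵ > 0. We want δ > 0 with 0 < |w − 9| < δ ⇒ |(3w - 12)/(w - 11) + 15/2| < ϵ.
Combining over a common denominator, (3w - 12)/(w - 11) + 15/2 = [(3w - 12)·(-2) − 15·(w - 11)] / [(-2)·(w - 11)] = -21(w − 9) / ((-2)(w - 11)).
So |(3w - 12)/(w - 11) + 15/2| = 21|w − 9| / (2·|w − 11|).
Require δ ≤ 1, so |w − 11| ≥ |-2| − |w − 9| > 2 − 1 = 1.
Hence |(3w - 12)/(w - 11) + 15/2| < 21|w − 9|/(2·1) = (21/2)|w − 9|, which is < ϵ once |w − 9| < (2/21)ϵ.
Take δ = min(1, (2/21)ϵ). Then 0 < |w − 9| < δ forces both bounds, so |(3w - 12)/(w - 11) + 15/2| < ϵ.

δ = min(1, (2/21)ϵ)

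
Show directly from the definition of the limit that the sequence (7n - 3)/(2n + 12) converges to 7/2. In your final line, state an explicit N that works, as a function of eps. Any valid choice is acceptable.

Let eps > 0. For n ≥ 1, |(7n - 3)/(2n + 12) − (7/2)| = |-90|/(2(2n + 12)) = 90/(2(2n + 12)).
Since 2n + 12 ≥ 2n for n ≥ 1, this is ≤ 90/(2·2n) = (45/2)/n.
So |(7n - 3)/(2n + 12) − (7/2)| < eps whenever n > (45/2)/eps.
Take N = (45/2)/eps. If n > N then |(7n - 3)/(2n + 12) − (7/2)| ≤ (45/2)/n < eps.

N = (45/2)/eps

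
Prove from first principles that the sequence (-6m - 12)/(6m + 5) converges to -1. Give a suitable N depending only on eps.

Fix eps > 0. For m ≥ 1, |(-6m - 12)/(6m + 5) + 1| = |-42|/(6(6m + 5)) = 42/(6(6m + 5)).
Since 6m + 5 ≥ 6m for m ≥ 1, this is ≤ 42/(6·6m) = (7/6)/m.
So |(-6m - 12)/(6m + 5) + 1| < eps whenever m > (7/6)/eps.
Take N = (7/6)/eps. If m > N then |(-6m - 12)/(6m + 5) + 1| ≤ (7/6)/m < eps.

N = (7/6)/eps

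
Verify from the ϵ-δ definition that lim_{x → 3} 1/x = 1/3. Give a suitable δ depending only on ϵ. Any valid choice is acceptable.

δ = min(3/2, (9/2)ϵ)

Let ϵ > 0. We seek δ > 0 such that 0 < |x − 3| < δ implies |1/x − (1/3)| < ϵ.
|1/x − (1/3)| = |3 − x|/(3·|x|) = |x − 3|/(3|x|).
Require δ ≤ 3/2 so that |x| > 3 − 3/2 = 3/2, hence 3|x| > 9/2.
Then |1/x − (1/3)| < |x − 3|/(9/2), which is < ϵ when |x − 3| < (9/2)ϵ.
Take δ = min(3/2, (9/2)ϵ). Then 0 < |x − 3| < δ gives both |x − 3| < 3/2 and |x − 3| < (9/2)ϵ, so |1/x − (1/3)| < ϵ.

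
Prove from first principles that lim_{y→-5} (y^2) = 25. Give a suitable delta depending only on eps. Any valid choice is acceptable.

delta = min(1, eps/11)

Fix eps > 0. We seek delta > 0 with 0 < |y + 5| < delta ⇒ |y^2 − 25| < eps.
Factor: y^2 − 25 = (y + 5)(y - 5), so |y^2 − 25| = |y + 5|·|y - 5|.
Restrict delta ≤ 1. Then |y + 5| < 1 gives |y| < 6, so by the triangle inequality |y - 5| ≤ 6 + 5 = 11.
Hence |y^2 − 25| ≤ 11|y + 5|, which is < eps once |y + 5| < eps/11.
Take delta = min(1, eps/11). If 0 < |y + 5| < delta then both bounds hold and |y^2 − 25| ≤ 11|y + 5| < 11·(eps/11) = eps.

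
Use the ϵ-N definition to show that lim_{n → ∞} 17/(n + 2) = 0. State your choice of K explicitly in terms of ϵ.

Let ϵ > 0. For n ≥ 1, |17/(n + 2) − 0| = 17/(n + 2) ≤ 17/n.
We need 17/n < ϵ, i.e. n > 17/ϵ.
Take K = 17/ϵ. If n > K then |17/(n + 2)| ≤ 17/n < ϵ.

K = 17/ϵ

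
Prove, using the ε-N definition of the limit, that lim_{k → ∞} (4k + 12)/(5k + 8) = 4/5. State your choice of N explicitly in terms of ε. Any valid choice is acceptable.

Let ε > 0. For k ≥ 1, |(4k + 12)/(5k + 8) − (4/5)| = |28|/(5(5k + 8)) = 28/(5(5k + 8)).
Since 5k + 8 ≥ 5k for k ≥ 1, this is ≤ 28/(5·5k) = (28/25)/k.
So |(4k + 12)/(5k + 8) − (4/5)| < ε whenever k > (28/25)/ε.
Take N = (28/25)/ε. If k > N then |(4k + 12)/(5k + 8) − (4/5)| ≤ (28/25)/k < ε.

N = (28/25)/ε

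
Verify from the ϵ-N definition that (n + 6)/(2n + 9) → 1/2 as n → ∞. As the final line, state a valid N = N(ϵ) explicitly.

N = (3/4)/ϵ

Fix ϵ > 0. For n ≥ 1, |(n + 6)/(2n + 9) − (1/2)| = |3|/(2(2n + 9)) = 3/(2(2n + 9)).
Since 2n + 9 ≥ 2n for n ≥ 1, this is ≤ 3/(2·2n) = (3/4)/n.
So |(n + 6)/(2n + 9) − (1/2)| < ϵ whenever n > (3/4)/ϵ.
Take N = (3/4)/ϵ. If n > N then |(n + 6)/(2n + 9) − (1/2)| ≤ (3/4)/n < ϵ.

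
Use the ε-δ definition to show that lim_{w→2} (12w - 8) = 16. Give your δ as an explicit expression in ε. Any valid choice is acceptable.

Let ε > 0. We need δ > 0 so that 0 < |w − 2| < δ implies |(12w - 8) − 16| < ε.
Since (12w - 8) − 16 = 12(w − 2), we have |(12w - 8) − 16| = 12|w − 2|.
So 12|w − 2| < ε exactly when |w − 2| < ε/12.
Take δ = ε/12. If 0 < |w − 2| < δ then |(12w - 8) − 16| = 12|w − 2| < 12·(ε/12) = ε.

δ = ε/12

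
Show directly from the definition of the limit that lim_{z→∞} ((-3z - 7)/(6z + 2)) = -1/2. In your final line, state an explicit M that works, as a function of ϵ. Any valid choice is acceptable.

Suppose ϵ > 0. We seek M > 0 such that z > M implies |(-3z - 7)/(6z + 2) + 1/2| < ϵ.
(-3z - 7)/(6z + 2) + 1/2 = (6(-3z - 7) − (-3)(6z + 2)) / (6(6z + 2)) = -36/(6(6z + 2)).
For z > 0 we have 6z + 2 > 6z, so |(-3z - 7)/(6z + 2) + 1/2| = 36/(6(6z + 2)) < 36/(6·6z) = 1/z.
Thus |(-3z - 7)/(6z + 2) + 1/2| < ϵ whenever z > 1/ϵ.
Take M = 1/ϵ. If z > M then |(-3z - 7)/(6z + 2) + 1/2| < 1/z < ϵ.

M = 1/ϵ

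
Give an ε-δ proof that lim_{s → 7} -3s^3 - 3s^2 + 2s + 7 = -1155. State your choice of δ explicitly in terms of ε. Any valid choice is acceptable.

Let ε > 0 be given. We want δ > 0 such that 0 < |s − 7| < δ implies |(-3s^3 - 3s^2 + 2s + 7) + 1155| < ε.
(-3s^3 - 3s^2 + 2s + 7) + 1155 = -3s^3 - 3s^2 + 2s + 1162 = (s − 7)(-3s^2 - 24s - 166).
So |(-3s^3 - 3s^2 + 2s + 7) + 1155| = |s − 7|·|-3s^2 - 24s - 166|.
Require δ ≤ 1. Then |s − 7| < 1 gives |s| < 8, and by the triangle inequality |-3s^2 - 24s - 166| ≤ 3·8^2 + 24·8 + 166 = 550.
Hence |(-3s^3 - 3s^2 + 2s + 7) + 1155| ≤ 550|s − 7| < ε provided |s − 7| < ε/550.
Take δ = min(1, ε/550). Then 0 < |s − 7| < δ gives both |s − 7| < 1 and |s − 7| < ε/550, so |(-3s^3 - 3s^2 + 2s + 7) + 1155| < ε.

δ = min(1, ε/550)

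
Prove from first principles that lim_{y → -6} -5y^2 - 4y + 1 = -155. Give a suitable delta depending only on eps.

delta = min(1, eps/61)

Suppose eps > 0. We want delta > 0 such that 0 < |y + 6| < delta implies |(-5y^2 - 4y + 1) + 155| < eps.
(-5y^2 - 4y + 1) + 155 = -5y^2 - 4y + 156 = (y + 6)(-5y + 26).
So |(-5y^2 - 4y + 1) + 155| = |y + 6|·|-5y + 26|.
Assume first that |y + 6| < 1, so |y| < 7. Then |-5y + 26| ≤ 5·7 + 26 = 61.
Hence |(-5y^2 - 4y + 1) + 155| ≤ 61|y + 6| < eps provided |y + 6| < eps/61.
Choosing delta = min(1, eps/61) ensures both conditions, hence |(-5y^2 - 4y + 1) + 155| < eps.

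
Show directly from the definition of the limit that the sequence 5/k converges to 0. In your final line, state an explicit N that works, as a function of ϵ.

Fix ϵ > 0. For k ≥ 1, |5/k − 0| = 5/(k) ≤ 5/k.
We need 5/k < ϵ, i.e. k > 5/ϵ.
Take N = 5/ϵ. If k > N then |5/k| ≤ 5/k < ϵ.

N = 5/ϵ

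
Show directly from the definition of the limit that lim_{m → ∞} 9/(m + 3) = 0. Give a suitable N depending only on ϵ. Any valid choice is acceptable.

N = 9/ϵ

Let ϵ > 0. For m ≥ 1, |9/(m + 3) − 0| = 9/(m + 3) ≤ 9/m.
We need 9/m < ϵ, i.e. m > 9/ϵ.
Take N = 9/ϵ. If m > N then |9/(m + 3)| ≤ 9/m < ϵ.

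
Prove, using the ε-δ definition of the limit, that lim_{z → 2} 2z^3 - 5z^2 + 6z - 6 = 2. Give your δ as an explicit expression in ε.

Suppose ε > 0. We want δ > 0 such that 0 < |z − 2| < δ implies |(2z^3 - 5z^2 + 6z - 6) − 2| < ε.
(2z^3 - 5z^2 + 6z - 6) − 2 = 2z^3 - 5z^2 + 6z - 8 = (z − 2)(2z^2 - z + 4).
So |(2z^3 - 5z^2 + 6z - 6) − 2| = |z − 2|·|2z^2 - z + 4|.
Assume first that |z − 2| < 2, so |z| < 4. Then |2z^2 - z + 4| ≤ 2·4^2 + 4 + 4 = 40.
Hence |(2z^3 - 5z^2 + 6z - 6) − 2| ≤ 40|z − 2| < ε provided |z − 2| < ε/40.
Take δ = min(2, ε/40). Then 0 < |z − 2| < δ gives both |z − 2| < 2 and |z − 2| < ε/40, so |(2z^3 - 5z^2 + 6z - 6) − 2| < ε.

δ = min(2, ε/40)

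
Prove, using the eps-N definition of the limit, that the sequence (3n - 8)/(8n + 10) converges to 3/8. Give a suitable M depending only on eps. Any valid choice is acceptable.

M = (47/32)/eps

Fix eps > 0. For n ≥ 1, |(3n - 8)/(8n + 10) − (3/8)| = |-94|/(8(8n + 10)) = 94/(8(8n + 10)).
Since 8n + 10 ≥ 8n for n ≥ 1, this is ≤ 94/(8·8n) = (47/32)/n.
So |(3n - 8)/(8n + 10) − (3/8)| < eps whenever n > (47/32)/eps.
Take M = (47/32)/eps. If n > M then |(3n - 8)/(8n + 10) − (3/8)| ≤ (47/32)/n < eps.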